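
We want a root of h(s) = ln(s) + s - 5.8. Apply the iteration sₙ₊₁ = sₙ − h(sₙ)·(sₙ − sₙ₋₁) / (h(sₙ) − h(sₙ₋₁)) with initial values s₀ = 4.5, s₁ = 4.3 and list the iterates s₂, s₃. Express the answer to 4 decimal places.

h(4.5) = 0.204077, h(4.3) = -0.041385
s₂ = 4.300000 − (-0.041385)·(4.300000 − 4.500000) / (-0.041385 − 0.204077) = 4.300000 − (0.008277)/(-0.245462) = 4.333720
h(4.333720) = 0.000146
s₃ = 4.333720 − 0.000146·(4.333720 − 4.300000) / (0.000146 − (-0.041385)) = 4.333720 − (0.000005)/(0.041531) = 4.333601

4.3337, 4.3336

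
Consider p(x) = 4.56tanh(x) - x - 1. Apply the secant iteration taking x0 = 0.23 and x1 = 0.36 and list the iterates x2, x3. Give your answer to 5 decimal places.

p(0.23) = -0.1993107, p(0.36) = 0.2141760
x2 = 0.3600000 − 0.2141760·(0.3600000 − 0.2300000) / (0.2141760 − (-0.1993107)) = 0.3600000 − (0.0278429)/(0.4134867) = 0.2926632
p(0.2926632) = 0.0050406
x3 = 0.2926632 − 0.0050406·(0.2926632 − 0.3600000) / (0.0050406 − 0.2141760) = 0.2926632 − (-0.0003394)/(-0.2091354) = 0.2910402

0.29266, 0.29104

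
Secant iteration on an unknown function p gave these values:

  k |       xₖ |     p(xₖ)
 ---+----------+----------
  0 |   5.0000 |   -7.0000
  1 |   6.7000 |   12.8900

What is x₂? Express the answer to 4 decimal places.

5.5983

x₂ = 6.7000 − 12.8900·(6.7000 − 5.0000) / (12.8900 − (-7.0000))
   = 6.7000 − (21.913000)/(19.890000) = 5.598291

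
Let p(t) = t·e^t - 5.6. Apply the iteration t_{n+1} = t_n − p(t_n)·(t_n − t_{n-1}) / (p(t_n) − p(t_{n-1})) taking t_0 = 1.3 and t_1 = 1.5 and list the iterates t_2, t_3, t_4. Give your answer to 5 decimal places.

p(1.3) = -0.8299143, p(1.5) = 1.1225336
t_2 = 1.5000000 − 1.1225336·(1.5000000 − 1.3000000) / (1.1225336 − (-0.8299143)) = 1.5000000 − (0.2245067)/(1.9524479) = 1.3850127
p(1.3850127) = -0.0670451
t_3 = 1.3850127 − (-0.0670451)·(1.3850127 − 1.5000000) / (-0.0670451 − 1.1225336) = 1.3850127 − (0.0077093)/(-1.1895787) = 1.3914934
p(1.3914934) = -0.0050131
t_4 = 1.3914934 − (-0.0050131)·(1.3914934 − 1.3850127) / (-0.0050131 − (-0.0670451)) = 1.3914934 − (-0.0000325)/(0.0620321) = 1.3920172

1.38501, 1.39149, 1.39202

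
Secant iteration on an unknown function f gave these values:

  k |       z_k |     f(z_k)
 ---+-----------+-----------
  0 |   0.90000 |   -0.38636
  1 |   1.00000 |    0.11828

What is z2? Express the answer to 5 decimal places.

z2 = 1.00000 − 0.11828·(1.00000 − 0.90000) / (0.11828 − (-0.38636))
   = 1.00000 − (0.0118280)/(0.5046400) = 0.9765615

0.97656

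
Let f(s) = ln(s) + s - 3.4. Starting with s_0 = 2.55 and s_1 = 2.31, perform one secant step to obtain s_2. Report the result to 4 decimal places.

f(2.55) = 0.086093, f(2.31) = -0.252752
s_2 = 2.310000 − (-0.252752)·(2.310000 − 2.550000) / (-0.252752 − 0.086093) = 2.310000 − (0.060661)/(-0.338846) = 2.489021

2.4890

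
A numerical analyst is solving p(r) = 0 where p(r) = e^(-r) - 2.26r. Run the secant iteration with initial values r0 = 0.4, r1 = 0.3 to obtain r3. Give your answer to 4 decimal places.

p(0.4) = -0.233680, p(0.3) = 0.062818
r2 = 0.300000 − 0.062818·(0.300000 − 0.400000) / (0.062818 − (-0.233680)) = 0.300000 − (-0.006282)/(0.296498) = 0.321187
p(0.321187) = -0.000594
r3 = 0.321187 − (-0.000594)·(0.321187 − 0.300000) / (-0.000594 − 0.062818) = 0.321187 − (-0.000013)/(-0.063412) = 0.320988

0.3210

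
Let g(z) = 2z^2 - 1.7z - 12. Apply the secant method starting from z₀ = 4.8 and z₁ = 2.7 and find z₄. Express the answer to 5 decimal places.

g(4.8) = 25.9200000, g(2.7) = -2.0100000
z₂ = 2.7000000 − (-2.0100000)·(2.7000000 − 4.8000000) / (-2.0100000 − 25.9200000) = 2.7000000 − (4.2210000)/(-27.9300000) = 2.8511278
g(2.8511278) = -0.5890576
z₃ = 2.8511278 − (-0.5890576)·(2.8511278 − 2.7000000) / (-0.5890576 − (-2.0100000)) = 2.8511278 − (-0.0890230)/(1.4209424) = 2.9137785
g(2.9137785) = 0.0267867
z₄ = 2.9137785 − 0.0267867·(2.9137785 − 2.8511278) / (0.0267867 − (-0.5890576)) = 2.9137785 − (0.0016782)/(0.6158443) = 2.9110534

2.91105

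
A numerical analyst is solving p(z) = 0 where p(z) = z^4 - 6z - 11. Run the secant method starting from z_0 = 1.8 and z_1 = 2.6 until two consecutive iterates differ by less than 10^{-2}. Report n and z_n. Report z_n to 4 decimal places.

n = 5, z_n = 2.2207

p(1.8) = -11.302400, p(2.6) = 19.097600
z_2 = 2.600000 − 19.097600·(0.800000)/(30.400000) = 2.097432;  |Δ| = 0.502568
p(2.097432) = -4.231460
z_3 = 2.097432 − (-4.231460)·(-0.502568)/(-23.329060) = 2.188588;  |Δ| = 0.091157
p(2.188588) = -1.188212
z_4 = 2.188588 − (-1.188212)·(0.091157)/(3.043247) = 2.224180;  |Δ| = 0.035591
p(2.224180) = 0.127482
z_5 = 2.224180 − 0.127482·(0.035591)/(1.315694) = 2.220731;  |Δ| = 0.003449
|z_5 − z_4| = 0.003449 < 10^{-2}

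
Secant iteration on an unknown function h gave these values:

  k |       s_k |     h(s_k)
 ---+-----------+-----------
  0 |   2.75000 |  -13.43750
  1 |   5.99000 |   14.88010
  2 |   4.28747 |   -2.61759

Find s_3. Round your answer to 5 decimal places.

4.54216

s_3 = 4.28747 − (-2.61759)·(4.28747 − 5.99000) / (-2.61759 − 14.88010)
   = 4.28747 − (4.4565255)/(-17.4976900) = 4.5421622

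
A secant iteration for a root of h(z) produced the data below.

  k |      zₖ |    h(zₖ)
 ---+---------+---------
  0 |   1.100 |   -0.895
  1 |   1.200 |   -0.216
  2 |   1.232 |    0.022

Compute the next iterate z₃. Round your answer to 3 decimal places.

z₃ = 1.232 − 0.022·(1.232 − 1.200) / (0.022 − (-0.216))
   = 1.232 − (0.00070)/(0.23800) = 1.22904

1.229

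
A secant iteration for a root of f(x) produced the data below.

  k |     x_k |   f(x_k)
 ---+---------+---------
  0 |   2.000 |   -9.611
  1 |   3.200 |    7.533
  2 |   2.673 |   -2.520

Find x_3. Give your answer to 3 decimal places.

2.805

x_3 = 2.673 − (-2.520)·(2.673 − 3.200) / (-2.520 − 7.533)
   = 2.673 − (1.32804)/(-10.05300) = 2.80510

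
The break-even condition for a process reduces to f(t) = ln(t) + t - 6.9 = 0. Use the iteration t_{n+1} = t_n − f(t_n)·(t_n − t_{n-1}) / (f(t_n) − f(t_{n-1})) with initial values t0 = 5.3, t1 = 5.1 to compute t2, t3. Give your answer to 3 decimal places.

5.243, 5.243

f(5.3) = 0.06771, f(5.1) = -0.17076
t2 = 5.10000 − (-0.17076)·(5.10000 − 5.30000) / (-0.17076 − 0.06771) = 5.10000 − (0.03415)/(-0.23847) = 5.24321
f(5.24321) = 0.00015
t3 = 5.24321 − 0.00015·(5.24321 − 5.10000) / (0.00015 − (-0.17076)) = 5.24321 − (0.00002)/(0.17091) = 5.24309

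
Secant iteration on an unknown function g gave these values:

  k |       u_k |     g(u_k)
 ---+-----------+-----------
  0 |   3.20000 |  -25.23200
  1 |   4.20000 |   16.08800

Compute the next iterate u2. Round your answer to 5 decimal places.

u2 = 4.20000 − 16.08800·(4.20000 − 3.20000) / (16.08800 − (-25.23200))
   = 4.20000 − (16.0880000)/(41.3200000) = 3.8106486

3.81065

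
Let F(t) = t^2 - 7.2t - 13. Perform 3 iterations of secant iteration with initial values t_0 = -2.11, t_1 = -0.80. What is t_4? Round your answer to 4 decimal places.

-1.4951

F(-2.11) = 6.644100, F(-0.80) = -6.600000
t_2 = -0.800000 − (-6.600000)·(-0.800000 − (-2.110000)) / (-6.600000 − 6.644100) = -0.800000 − (-8.646000)/(-13.244100) = -1.452819
F(-1.452819) = -0.429020
t_3 = -1.452819 − (-0.429020)·(-1.452819 − (-0.800000)) / (-0.429020 − (-6.600000)) = -1.452819 − (0.280073)/(6.170980) = -1.498204
F(-1.498204) = 0.031688
t_4 = -1.498204 − 0.031688·(-1.498204 − (-1.452819)) / (0.031688 − (-0.429020)) = -1.498204 − (-0.001438)/(0.460709) = -1.495083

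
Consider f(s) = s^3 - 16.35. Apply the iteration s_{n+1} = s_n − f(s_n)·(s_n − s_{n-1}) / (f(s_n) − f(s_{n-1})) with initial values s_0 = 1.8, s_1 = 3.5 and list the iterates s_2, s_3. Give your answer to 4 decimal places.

2.2827, 2.4578

f(1.8) = -10.518000, f(3.5) = 26.525000
s_2 = 3.500000 − 26.525000·(3.500000 − 1.800000) / (26.525000 − (-10.518000)) = 3.500000 − (45.092500)/(37.043000) = 2.282698
f(2.282698) = -4.455515
s_3 = 2.282698 − (-4.455515)·(2.282698 − 3.500000) / (-4.455515 − 26.525000) = 2.282698 − (5.423705)/(-30.980515) = 2.457767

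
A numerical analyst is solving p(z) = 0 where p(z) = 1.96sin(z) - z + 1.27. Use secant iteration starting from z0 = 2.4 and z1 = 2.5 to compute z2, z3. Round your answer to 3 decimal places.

2.477, 2.478

p(2.4) = 0.19391, p(2.5) = -0.05699
z2 = 2.50000 − (-0.05699)·(2.50000 − 2.40000) / (-0.05699 − 0.19391) = 2.50000 − (-0.00570)/(-0.25090) = 2.47728
p(2.47728) = 0.00108
z3 = 2.47728 − 0.00108·(2.47728 − 2.50000) / (0.00108 − (-0.05699)) = 2.47728 − (-0.00002)/(0.05808) = 2.47771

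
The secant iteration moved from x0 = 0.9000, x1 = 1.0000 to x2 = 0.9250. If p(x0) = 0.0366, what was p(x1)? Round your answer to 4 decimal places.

The secant line through (0.9000, 0.0366) and (1.0000, p(x1)) crosses zero at x2 = 0.9250.
So (0.9000, 0.0366), (1.0000, p(x1)), (0.9250, 0) are collinear:
p(x1) = 0.0366 · (1.0000 − 0.9250) / (0.9000 − 0.9250) = 0.0366 · (0.075000)/(-0.025000) = -0.109800

-0.1098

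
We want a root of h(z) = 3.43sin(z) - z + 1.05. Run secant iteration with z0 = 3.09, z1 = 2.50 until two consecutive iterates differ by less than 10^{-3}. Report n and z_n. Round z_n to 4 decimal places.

h(3.09) = -1.863116, h(2.50) = 0.602759
z2 = 2.500000 − 0.602759·(-0.590000)/(2.465875) = 2.644220;  |Δ| = 0.144220
h(2.644220) = 0.042296
z3 = 2.644220 − 0.042296·(0.144220)/(-0.560463) = 2.655104;  |Δ| = 0.010884
h(2.655104) = -0.001492
z4 = 2.655104 − (-0.001492)·(0.010884)/(-0.043788) = 2.654733;  |Δ| = 0.000371
|z4 − z3| = 0.000371 < 10^{-3}

n = 4, z_n = 2.6547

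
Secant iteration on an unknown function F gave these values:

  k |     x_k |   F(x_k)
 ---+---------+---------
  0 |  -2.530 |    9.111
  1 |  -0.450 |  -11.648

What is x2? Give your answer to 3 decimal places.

-1.617

x2 = -0.450 − (-11.648)·(-0.450 − (-2.530)) / (-11.648 − 9.111)
   = -0.450 − (-24.22784)/(-20.75900) = -1.61710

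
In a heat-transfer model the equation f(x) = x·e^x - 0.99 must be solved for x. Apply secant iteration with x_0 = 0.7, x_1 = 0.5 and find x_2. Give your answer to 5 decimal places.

f(0.7) = 0.4196269, f(0.5) = -0.1656394
x_2 = 0.5000000 − (-0.1656394)·(0.5000000 − 0.7000000) / (-0.1656394 − 0.4196269) = 0.5000000 − (0.0331279)/(-0.5852663) = 0.5566031

0.55660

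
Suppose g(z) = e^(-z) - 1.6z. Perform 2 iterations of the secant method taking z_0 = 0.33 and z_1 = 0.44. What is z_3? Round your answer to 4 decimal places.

0.4134

g(0.33) = 0.190924, g(0.44) = -0.059964
z_2 = 0.440000 − (-0.059964)·(0.440000 − 0.330000) / (-0.059964 − 0.190924) = 0.440000 − (-0.006596)/(-0.250887) = 0.413709
g(0.413709) = -0.000742
z_3 = 0.413709 − (-0.000742)·(0.413709 − 0.440000) / (-0.000742 − (-0.059964)) = 0.413709 − (0.000020)/(0.059222) = 0.413380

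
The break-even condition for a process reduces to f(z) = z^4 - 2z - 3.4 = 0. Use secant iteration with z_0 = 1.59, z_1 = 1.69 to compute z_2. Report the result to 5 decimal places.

1.60205

f(1.59) = -0.1887104, f(1.69) = 1.3773072
z_2 = 1.6900000 − 1.3773072·(1.6900000 − 1.5900000) / (1.3773072 − (-0.1887104)) = 1.6900000 − (0.1377307)/(1.5660176) = 1.6020503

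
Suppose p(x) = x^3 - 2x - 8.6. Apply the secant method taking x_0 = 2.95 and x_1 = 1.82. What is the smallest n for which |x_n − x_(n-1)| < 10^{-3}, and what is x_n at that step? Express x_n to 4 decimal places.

p(2.95) = 11.172375, p(1.82) = -6.211432
x_2 = 1.820000 − (-6.211432)·(-1.130000)/(-17.383807) = 2.223762;  |Δ| = 0.403762
p(2.223762) = -2.050762
x_3 = 2.223762 − (-2.050762)·(0.403762)/(4.160670) = 2.422773;  |Δ| = 0.199011
p(2.422773) = 0.775716
x_4 = 2.422773 − 0.775716·(0.199011)/(2.826477) = 2.368155;  |Δ| = 0.054618
p(2.368155) = -0.055321
x_5 = 2.368155 − (-0.055321)·(-0.054618)/(-0.831036) = 2.371791;  |Δ| = 0.003636
p(2.371791) = -0.001328
x_6 = 2.371791 − (-0.001328)·(0.003636)/(0.053993) = 2.371880;  |Δ| = 0.000089
|x_6 − x_5| = 0.000089 < 10^{-3}

n = 6, x_n = 2.3719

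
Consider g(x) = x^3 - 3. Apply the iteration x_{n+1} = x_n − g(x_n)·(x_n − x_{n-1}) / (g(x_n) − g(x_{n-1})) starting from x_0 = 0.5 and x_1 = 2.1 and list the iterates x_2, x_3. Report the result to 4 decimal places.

1.0035, 1.2679

g(0.5) = -2.875000, g(2.1) = 6.261000
x_2 = 2.100000 − 6.261000·(2.100000 − 0.500000) / (6.261000 − (-2.875000)) = 2.100000 − (10.017600)/(9.136000) = 1.003503
g(1.003503) = -1.989455
x_3 = 1.003503 − (-1.989455)·(1.003503 − 2.100000) / (-1.989455 − 6.261000) = 1.003503 − (2.181432)/(-8.250455) = 1.267904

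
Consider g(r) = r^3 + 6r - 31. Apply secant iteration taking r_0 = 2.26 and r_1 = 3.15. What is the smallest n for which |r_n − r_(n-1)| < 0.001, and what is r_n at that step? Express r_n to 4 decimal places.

g(2.26) = -5.896824, g(3.15) = 19.155875
r_2 = 3.150000 − 19.155875·(0.890000)/(25.052699) = 2.469485;  |Δ| = 0.680515
g(2.469485) = -1.123282
r_3 = 2.469485 − (-1.123282)·(-0.680515)/(-20.279157) = 2.507180;  |Δ| = 0.037694
g(2.507180) = -0.196915
r_4 = 2.507180 − (-0.196915)·(0.037694)/(0.926368) = 2.515192;  |Δ| = 0.008013
g(2.515192) = 0.002744
r_5 = 2.515192 − 0.002744·(0.008013)/(0.199659) = 2.515082;  |Δ| = 0.000110
|r_5 − r_4| = 0.000110 < 0.001

n = 5, r_n = 2.5151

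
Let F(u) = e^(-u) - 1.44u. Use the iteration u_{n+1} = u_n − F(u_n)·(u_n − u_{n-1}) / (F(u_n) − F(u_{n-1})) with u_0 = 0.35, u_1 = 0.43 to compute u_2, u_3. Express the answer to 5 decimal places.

F(0.35) = 0.2006881, F(0.43) = 0.0313091
u_2 = 0.4300000 − 0.0313091·(0.4300000 − 0.3500000) / (0.0313091 − 0.2006881) = 0.4300000 − (0.0025047)/(-0.1693790) = 0.4447877
F(0.4447877) = 0.0004660
u_3 = 0.4447877 − 0.0004660·(0.4447877 − 0.4300000) / (0.0004660 − 0.0313091) = 0.4447877 − (0.0000069)/(-0.0308431) = 0.4450111

0.44479, 0.44501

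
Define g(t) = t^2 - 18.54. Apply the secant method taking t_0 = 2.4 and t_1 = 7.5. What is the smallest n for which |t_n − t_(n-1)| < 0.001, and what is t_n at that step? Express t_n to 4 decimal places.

g(2.4) = -12.780000, g(7.5) = 37.710000
t_2 = 7.500000 − 37.710000·(5.100000)/(50.490000) = 3.690909;  |Δ| = 3.809091
g(3.690909) = -4.917190
t_3 = 3.690909 − (-4.917190)·(-3.809091)/(-42.627190) = 4.130301;  |Δ| = 0.439391
g(4.130301) = -1.480617
t_4 = 4.130301 − (-1.480617)·(0.439391)/(3.436573) = 4.319609;  |Δ| = 0.189308
g(4.319609) = 0.119018
t_5 = 4.319609 − 0.119018·(0.189308)/(1.599635) = 4.305523;  |Δ| = 0.014085
g(4.305523) = -0.002468
t_6 = 4.305523 − (-0.002468)·(-0.014085)/(-0.121486) = 4.305810;  |Δ| = 0.000286
|t_6 − t_5| = 0.000286 < 0.001

n = 6, t_n = 4.3058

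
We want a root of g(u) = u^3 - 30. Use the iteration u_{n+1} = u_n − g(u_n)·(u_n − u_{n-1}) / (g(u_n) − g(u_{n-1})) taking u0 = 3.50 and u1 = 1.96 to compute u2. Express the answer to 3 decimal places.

2.939

g(3.50) = 12.87500, g(1.96) = -22.47046
u2 = 1.96000 − (-22.47046)·(1.96000 − 3.50000) / (-22.47046 − 12.87500) = 1.96000 − (34.60451)/(-35.34546) = 2.93904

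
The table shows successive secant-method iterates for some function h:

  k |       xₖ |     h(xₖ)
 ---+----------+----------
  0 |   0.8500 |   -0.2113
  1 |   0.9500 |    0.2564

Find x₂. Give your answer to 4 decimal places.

0.8952

x₂ = 0.9500 − 0.2564·(0.9500 − 0.8500) / (0.2564 − (-0.2113))
   = 0.9500 − (0.025640)/(0.467700) = 0.895179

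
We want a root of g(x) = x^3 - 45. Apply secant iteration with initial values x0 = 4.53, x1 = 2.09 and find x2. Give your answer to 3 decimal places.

3.134

g(4.53) = 47.95968, g(2.09) = -35.87067
x2 = 2.09000 − (-35.87067)·(2.09000 − 4.53000) / (-35.87067 − 47.95968) = 2.09000 − (87.52444)/(-83.83035) = 3.13407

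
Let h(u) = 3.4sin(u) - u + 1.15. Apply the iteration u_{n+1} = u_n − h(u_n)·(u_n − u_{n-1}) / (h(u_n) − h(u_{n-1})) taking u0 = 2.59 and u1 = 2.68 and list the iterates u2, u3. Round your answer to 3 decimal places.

h(2.59) = 0.34175, h(2.68) = -0.01573
u2 = 2.68000 − (-0.01573)·(2.68000 − 2.59000) / (-0.01573 − 0.34175) = 2.68000 − (-0.00142)/(-0.35748) = 2.67604
h(2.67604) = 0.00027
u3 = 2.67604 − 0.00027·(2.67604 − 2.68000) / (0.00027 − (-0.01573)) = 2.67604 − (0.00000)/(0.01600) = 2.67611

2.676, 2.676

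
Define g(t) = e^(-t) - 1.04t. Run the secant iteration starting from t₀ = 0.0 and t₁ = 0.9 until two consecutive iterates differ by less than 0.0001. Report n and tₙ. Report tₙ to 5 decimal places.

n = 5, tₙ = 0.55306

g(0.0) = 1.0000000, g(0.9) = -0.5294303
t₂ = 0.9000000 − (-0.5294303)·(0.9000000)/(-1.5294303) = 0.5884544;  |Δ| = 0.3115456
g(0.5884544) = -0.0568078
t₃ = 0.5884544 − (-0.0568078)·(-0.3115456)/(0.4726225) = 0.5510075;  |Δ| = 0.0374469
g(0.5510075) = 0.0033210
t₄ = 0.5510075 − 0.0033210·(-0.0374469)/(0.0601288) = 0.5530758;  |Δ| = 0.0020682
g(0.5530758) = -0.0000208
t₅ = 0.5530758 − (-0.0000208)·(0.0020682)/(-0.0033418) = 0.5530629;  |Δ| = 0.0000129
|t₅ − t₄| = 0.0000129 < 0.0001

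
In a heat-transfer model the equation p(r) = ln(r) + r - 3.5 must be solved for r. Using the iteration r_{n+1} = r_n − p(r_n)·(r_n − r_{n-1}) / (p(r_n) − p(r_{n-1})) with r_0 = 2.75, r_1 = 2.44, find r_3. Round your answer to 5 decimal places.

p(2.75) = 0.2616009, p(2.44) = -0.1680020
r_2 = 2.4400000 − (-0.1680020)·(2.4400000 − 2.7500000) / (-0.1680020 − 0.2616009) = 2.4400000 − (0.0520806)/(-0.4296029) = 2.5612297
p(2.5612297) = 0.0017171
r_3 = 2.5612297 − 0.0017171·(2.5612297 − 2.4400000) / (0.0017171 − (-0.1680020)) = 2.5612297 − (0.0002082)/(0.1697191) = 2.5600031

2.56000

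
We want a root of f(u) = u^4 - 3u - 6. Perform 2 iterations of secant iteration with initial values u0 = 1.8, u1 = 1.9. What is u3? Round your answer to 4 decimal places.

f(1.8) = -0.902400, f(1.9) = 1.332100
u2 = 1.900000 − 1.332100·(1.900000 − 1.800000) / (1.332100 − (-0.902400)) = 1.900000 − (0.133210)/(2.234500) = 1.840385
f(1.840385) = -0.049274
u3 = 1.840385 − (-0.049274)·(1.840385 − 1.900000) / (-0.049274 − 1.332100) = 1.840385 − (0.002937)/(-1.381374) = 1.842511

1.8425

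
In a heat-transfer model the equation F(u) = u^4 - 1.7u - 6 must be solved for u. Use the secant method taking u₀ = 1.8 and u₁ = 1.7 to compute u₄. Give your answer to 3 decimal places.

F(1.8) = 1.43760, F(1.7) = -0.53790
u₂ = 1.70000 − (-0.53790)·(1.70000 − 1.80000) / (-0.53790 − 1.43760) = 1.70000 − (0.05379)/(-1.97550) = 1.72723
F(1.72723) = -0.03610
u₃ = 1.72723 − (-0.03610)·(1.72723 − 1.70000) / (-0.03610 − (-0.53790)) = 1.72723 − (-0.00098)/(0.50180) = 1.72919
F(1.72919) = 0.00101
u₄ = 1.72919 − 0.00101·(1.72919 − 1.72723) / (0.00101 − (-0.03610)) = 1.72919 − (0.00000)/(0.03711) = 1.72913

1.729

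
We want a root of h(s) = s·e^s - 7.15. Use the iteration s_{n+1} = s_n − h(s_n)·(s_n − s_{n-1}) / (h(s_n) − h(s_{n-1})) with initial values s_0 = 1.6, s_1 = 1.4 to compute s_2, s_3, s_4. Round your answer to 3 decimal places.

h(1.6) = 0.77485, h(1.4) = -1.47272
s_2 = 1.40000 − (-1.47272)·(1.40000 − 1.60000) / (-1.47272 − 0.77485) = 1.40000 − (0.29454)/(-2.24757) = 1.53105
h(1.53105) = -0.07191
s_3 = 1.53105 − (-0.07191)·(1.53105 − 1.40000) / (-0.07191 − (-1.47272)) = 1.53105 − (-0.00942)/(1.40081) = 1.53778
h(1.53778) = 0.00718
s_4 = 1.53778 − 0.00718·(1.53778 − 1.53105) / (0.00718 − (-0.07191)) = 1.53778 − (0.00005)/(0.07909) = 1.53717

1.531, 1.538, 1.537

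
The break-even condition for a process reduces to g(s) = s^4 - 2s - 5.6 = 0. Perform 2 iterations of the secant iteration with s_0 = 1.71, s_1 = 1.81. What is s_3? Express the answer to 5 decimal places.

1.73533

g(1.71) = -0.4696392, g(1.81) = 1.5128312
s_2 = 1.8100000 − 1.5128312·(1.8100000 − 1.7100000) / (1.5128312 − (-0.4696392)) = 1.8100000 − (0.1512831)/(1.9824704) = 1.7336896
g(1.7336896) = -0.0332693
s_3 = 1.7336896 − (-0.0332693)·(1.7336896 − 1.8100000) / (-0.0332693 − 1.5128312) = 1.7336896 − (0.0025388)/(-1.5461005) = 1.7353317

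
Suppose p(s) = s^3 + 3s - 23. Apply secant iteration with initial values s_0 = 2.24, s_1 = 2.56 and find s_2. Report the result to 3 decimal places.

2.488

p(2.24) = -5.04058, p(2.56) = 1.45722
s_2 = 2.56000 − 1.45722·(2.56000 − 2.24000) / (1.45722 − (-5.04058)) = 2.56000 − (0.46631)/(6.49779) = 2.48824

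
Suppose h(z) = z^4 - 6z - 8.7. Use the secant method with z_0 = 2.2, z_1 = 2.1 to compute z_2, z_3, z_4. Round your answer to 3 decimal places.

2.155, 2.157, 2.157

h(2.2) = 1.52560, h(2.1) = -1.85190
z_2 = 2.10000 − (-1.85190)·(2.10000 − 2.20000) / (-1.85190 − 1.52560) = 2.10000 − (0.18519)/(-3.37750) = 2.15483
h(2.15483) = -0.06880
z_3 = 2.15483 − (-0.06880)·(2.15483 − 2.10000) / (-0.06880 − (-1.85190)) = 2.15483 − (-0.00377)/(1.78310) = 2.15695
h(2.15695) = 0.00330
z_4 = 2.15695 − 0.00330·(2.15695 − 2.15483) / (0.00330 − (-0.06880)) = 2.15695 − (0.00001)/(0.07210) = 2.15685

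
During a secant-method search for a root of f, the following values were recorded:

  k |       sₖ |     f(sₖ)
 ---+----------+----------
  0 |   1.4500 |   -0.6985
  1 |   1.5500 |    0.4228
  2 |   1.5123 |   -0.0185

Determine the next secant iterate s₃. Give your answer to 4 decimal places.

s₃ = 1.5123 − (-0.0185)·(1.5123 − 1.5500) / (-0.0185 − 0.4228)
   = 1.5123 − (0.000697)/(-0.441300) = 1.513880

1.5139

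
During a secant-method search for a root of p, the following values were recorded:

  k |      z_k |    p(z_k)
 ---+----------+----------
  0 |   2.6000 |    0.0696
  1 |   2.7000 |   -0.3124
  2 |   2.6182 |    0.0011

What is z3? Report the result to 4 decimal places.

2.6185

z3 = 2.6182 − 0.0011·(2.6182 − 2.7000) / (0.0011 − (-0.3124))
   = 2.6182 − (-0.000090)/(0.313500) = 2.618487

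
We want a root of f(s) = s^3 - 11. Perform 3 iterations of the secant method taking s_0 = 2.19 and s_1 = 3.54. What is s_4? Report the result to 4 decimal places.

2.2240

f(2.19) = -0.496541, f(3.54) = 33.361864
s_2 = 3.540000 − 33.361864·(3.540000 − 2.190000) / (33.361864 − (-0.496541)) = 3.540000 − (45.038516)/(33.858405) = 2.209798
f(2.209798) = -0.209098
s_3 = 2.209798 − (-0.209098)·(2.209798 − 3.540000) / (-0.209098 − 33.361864) = 2.209798 − (0.278142)/(-33.570962) = 2.218083
f(2.218083) = -0.087267
s_4 = 2.218083 − (-0.087267)·(2.218083 − 2.209798) / (-0.087267 − (-0.209098)) = 2.218083 − (-0.000723)/(0.121831) = 2.224018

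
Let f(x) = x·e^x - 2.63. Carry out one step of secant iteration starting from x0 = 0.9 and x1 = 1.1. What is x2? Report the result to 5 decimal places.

f(0.9) = -0.4163572, f(1.1) = 0.6745826
x2 = 1.1000000 − 0.6745826·(1.1000000 − 0.9000000) / (0.6745826 − (-0.4163572)) = 1.1000000 − (0.1349165)/(1.0909398) = 0.9763300

0.97633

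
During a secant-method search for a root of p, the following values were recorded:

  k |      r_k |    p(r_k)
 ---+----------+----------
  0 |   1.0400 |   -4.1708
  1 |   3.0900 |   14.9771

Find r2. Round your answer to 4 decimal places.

1.4865

r2 = 3.0900 − 14.9771·(3.0900 − 1.0400) / (14.9771 − (-4.1708))
   = 3.0900 − (30.703055)/(19.147900) = 1.486531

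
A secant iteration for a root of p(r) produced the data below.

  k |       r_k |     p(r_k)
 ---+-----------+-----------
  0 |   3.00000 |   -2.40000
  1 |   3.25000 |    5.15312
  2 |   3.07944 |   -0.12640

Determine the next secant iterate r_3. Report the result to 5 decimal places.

3.08352

r_3 = 3.07944 − (-0.12640)·(3.07944 − 3.25000) / (-0.12640 − 5.15312)
   = 3.07944 − (0.0215588)/(-5.2795200) = 3.0835235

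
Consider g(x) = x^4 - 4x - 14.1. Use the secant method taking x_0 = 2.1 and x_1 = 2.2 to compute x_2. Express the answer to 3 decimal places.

g(2.1) = -3.05190, g(2.2) = 0.52560
x_2 = 2.20000 − 0.52560·(2.20000 − 2.10000) / (0.52560 − (-3.05190)) = 2.20000 − (0.05256)/(3.57750) = 2.18531

2.185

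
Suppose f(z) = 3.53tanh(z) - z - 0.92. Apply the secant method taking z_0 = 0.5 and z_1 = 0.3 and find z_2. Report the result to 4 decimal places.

f(0.5) = 0.211274, f(0.3) = -0.191666
z_2 = 0.300000 − (-0.191666)·(0.300000 − 0.500000) / (-0.191666 − 0.211274) = 0.300000 − (0.038333)/(-0.402940) = 0.395134

0.3951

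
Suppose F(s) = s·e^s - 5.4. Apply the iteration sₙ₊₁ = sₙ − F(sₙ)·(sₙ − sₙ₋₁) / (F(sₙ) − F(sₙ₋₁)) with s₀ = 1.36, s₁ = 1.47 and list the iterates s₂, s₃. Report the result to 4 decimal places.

F(1.36) = -0.101177, F(1.47) = 0.993376
s₂ = 1.470000 − 0.993376·(1.470000 − 1.360000) / (0.993376 − (-0.101177)) = 1.470000 − (0.109271)/(1.094553) = 1.370168
F(1.370168) = -0.007002
s₃ = 1.370168 − (-0.007002)·(1.370168 − 1.470000) / (-0.007002 − 0.993376) = 1.370168 − (0.000699)/(-1.000378) = 1.370867

1.3702, 1.3709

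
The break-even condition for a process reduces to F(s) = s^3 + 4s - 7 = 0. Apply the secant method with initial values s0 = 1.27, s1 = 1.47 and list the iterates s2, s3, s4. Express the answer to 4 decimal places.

F(1.27) = 0.128383, F(1.47) = 2.056523
s2 = 1.470000 − 2.056523·(1.470000 − 1.270000) / (2.056523 − 0.128383) = 1.470000 − (0.411305)/(1.928140) = 1.256683
F(1.256683) = 0.011353
s3 = 1.256683 − 0.011353·(1.256683 − 1.470000) / (0.011353 − 2.056523) = 1.256683 − (-0.002422)/(-2.045170) = 1.255499
F(1.255499) = 0.001012
s4 = 1.255499 − 0.001012·(1.255499 − 1.256683) / (0.001012 − 0.011353) = 1.255499 − (-0.000001)/(-0.010342) = 1.255383

1.2567, 1.2555, 1.2554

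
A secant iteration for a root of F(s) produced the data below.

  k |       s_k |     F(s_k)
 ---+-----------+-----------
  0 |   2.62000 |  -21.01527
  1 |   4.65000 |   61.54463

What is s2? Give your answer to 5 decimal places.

s2 = 4.65000 − 61.54463·(4.65000 − 2.62000) / (61.54463 − (-21.01527))
   = 4.65000 − (124.9355989)/(82.5599000) = 3.1367278

3.13673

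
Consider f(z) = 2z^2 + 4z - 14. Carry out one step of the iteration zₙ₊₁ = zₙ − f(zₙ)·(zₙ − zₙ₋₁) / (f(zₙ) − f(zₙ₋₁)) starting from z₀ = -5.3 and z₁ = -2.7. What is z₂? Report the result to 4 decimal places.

-3.5517

f(-5.3) = 20.980000, f(-2.7) = -10.220000
z₂ = -2.700000 − (-10.220000)·(-2.700000 − (-5.300000)) / (-10.220000 − 20.980000) = -2.700000 − (-26.572000)/(-31.200000) = -3.551667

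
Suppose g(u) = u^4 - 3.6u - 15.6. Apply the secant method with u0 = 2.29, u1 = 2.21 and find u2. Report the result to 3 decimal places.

2.203

g(2.29) = 3.65658, g(2.21) = 0.29843
u2 = 2.21000 − 0.29843·(2.21000 − 2.29000) / (0.29843 − 3.65658) = 2.21000 − (-0.02387)/(-3.35815) = 2.20289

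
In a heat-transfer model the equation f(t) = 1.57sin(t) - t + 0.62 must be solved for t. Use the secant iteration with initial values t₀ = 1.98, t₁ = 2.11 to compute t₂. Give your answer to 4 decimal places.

f(1.98) = 0.080378, f(2.11) = -0.142755
t₂ = 2.110000 − (-0.142755)·(2.110000 − 1.980000) / (-0.142755 − 0.080378) = 2.110000 − (-0.018558)/(-0.223133) = 2.026829

2.0268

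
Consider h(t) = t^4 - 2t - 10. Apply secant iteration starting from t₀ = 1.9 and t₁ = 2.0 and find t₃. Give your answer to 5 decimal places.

1.92935

h(1.9) = -0.7679000, h(2.0) = 2.0000000
t₂ = 2.0000000 − 2.0000000·(2.0000000 − 1.9000000) / (2.0000000 − (-0.7679000)) = 2.0000000 − (0.2000000)/(2.7679000) = 1.9277431
h(1.9277431) = -0.0453936
t₃ = 1.9277431 − (-0.0453936)·(1.9277431 − 2.0000000) / (-0.0453936 − 2.0000000) = 1.9277431 − (0.0032800)/(-2.0453936) = 1.9293467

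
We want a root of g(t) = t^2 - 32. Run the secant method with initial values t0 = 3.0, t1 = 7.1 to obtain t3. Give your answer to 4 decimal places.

5.6126

g(3.0) = -23.000000, g(7.1) = 18.410000
t2 = 7.100000 − 18.410000·(7.100000 − 3.000000) / (18.410000 − (-23.000000)) = 7.100000 − (75.481000)/(41.410000) = 5.277228
g(5.277228) = -4.150868
t3 = 5.277228 − (-4.150868)·(5.277228 − 7.100000) / (-4.150868 − 18.410000) = 5.277228 − (7.566086)/(-22.560868) = 5.612591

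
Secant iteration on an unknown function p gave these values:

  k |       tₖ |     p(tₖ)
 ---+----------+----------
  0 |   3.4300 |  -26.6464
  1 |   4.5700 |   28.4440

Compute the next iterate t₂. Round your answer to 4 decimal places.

t₂ = 4.5700 − 28.4440·(4.5700 − 3.4300) / (28.4440 − (-26.6464))
   = 4.5700 − (32.426160)/(55.090400) = 3.981401

3.9814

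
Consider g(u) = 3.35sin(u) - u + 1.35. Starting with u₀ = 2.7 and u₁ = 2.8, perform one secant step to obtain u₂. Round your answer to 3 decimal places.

2.720

g(2.7) = 0.08172, g(2.8) = -0.32779
u₂ = 2.80000 − (-0.32779)·(2.80000 − 2.70000) / (-0.32779 − 0.08172) = 2.80000 − (-0.03278)/(-0.40951) = 2.71996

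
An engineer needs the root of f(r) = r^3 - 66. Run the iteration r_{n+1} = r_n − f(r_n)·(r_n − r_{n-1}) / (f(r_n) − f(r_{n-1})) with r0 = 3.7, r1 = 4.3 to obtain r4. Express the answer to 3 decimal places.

4.041

f(3.7) = -15.34700, f(4.3) = 13.50700
r2 = 4.30000 − 13.50700·(4.30000 − 3.70000) / (13.50700 − (-15.34700)) = 4.30000 − (8.10420)/(28.85400) = 4.01913
f(4.01913) = -1.07732
r3 = 4.01913 − (-1.07732)·(4.01913 − 4.30000) / (-1.07732 − 13.50700) = 4.01913 − (0.30259)/(-14.58432) = 4.03988
f(4.03988) = -0.06670
r4 = 4.03988 − (-0.06670)·(4.03988 − 4.01913) / (-0.06670 − (-1.07732)) = 4.03988 − (-0.00138)/(1.01062) = 4.04125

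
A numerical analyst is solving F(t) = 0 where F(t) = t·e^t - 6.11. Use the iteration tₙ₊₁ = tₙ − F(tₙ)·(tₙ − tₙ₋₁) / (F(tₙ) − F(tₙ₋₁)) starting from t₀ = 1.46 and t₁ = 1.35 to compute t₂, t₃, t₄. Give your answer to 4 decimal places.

1.4420, 1.4432, 1.4431

F(1.46) = 0.176701, F(1.35) = -0.902476
t₂ = 1.350000 − (-0.902476)·(1.350000 − 1.460000) / (-0.902476 − 0.176701) = 1.350000 − (0.099272)/(-1.079176) = 1.441989
F(1.441989) = -0.011686
t₃ = 1.441989 − (-0.011686)·(1.441989 − 1.350000) / (-0.011686 − (-0.902476)) = 1.441989 − (-0.001075)/(0.890789) = 1.443196
F(1.443196) = 0.000787
t₄ = 1.443196 − 0.000787·(1.443196 − 1.441989) / (0.000787 − (-0.011686)) = 1.443196 − (0.000001)/(0.012474) = 1.443120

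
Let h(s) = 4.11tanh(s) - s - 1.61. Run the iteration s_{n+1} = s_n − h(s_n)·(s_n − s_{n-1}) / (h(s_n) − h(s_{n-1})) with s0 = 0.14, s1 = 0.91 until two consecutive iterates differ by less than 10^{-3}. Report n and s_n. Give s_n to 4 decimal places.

n = 6, s_n = 0.6014

h(0.14) = -1.178330, h(0.91) = 0.443854
s2 = 0.910000 − 0.443854·(0.770000)/(1.622184) = 0.699317;  |Δ| = 0.210683
h(0.699317) = 0.172851
s3 = 0.699317 − 0.172851·(-0.210683)/(-0.271002) = 0.564938;  |Δ| = 0.134379
h(0.564938) = -0.072131
s4 = 0.564938 − (-0.072131)·(-0.134379)/(-0.244982) = 0.604503;  |Δ| = 0.039565
h(0.604503) = 0.005909
s5 = 0.604503 − 0.005909·(0.039565)/(0.078039) = 0.601508;  |Δ| = 0.002996
h(0.601508) = 0.000172
s6 = 0.601508 − 0.000172·(-0.002996)/(-0.005737) = 0.601418;  |Δ| = 0.000090
|s6 − s5| = 0.000090 < 10^{-3}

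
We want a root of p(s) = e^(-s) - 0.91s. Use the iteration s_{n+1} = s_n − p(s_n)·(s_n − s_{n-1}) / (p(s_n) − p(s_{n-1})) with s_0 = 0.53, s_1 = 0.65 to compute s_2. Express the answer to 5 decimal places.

0.60258

p(0.53) = 0.1063050, p(0.65) = -0.0694542
s_2 = 0.6500000 − (-0.0694542)·(0.6500000 − 0.5300000) / (-0.0694542 − 0.1063050) = 0.6500000 − (-0.0083345)/(-0.1757592) = 0.6025800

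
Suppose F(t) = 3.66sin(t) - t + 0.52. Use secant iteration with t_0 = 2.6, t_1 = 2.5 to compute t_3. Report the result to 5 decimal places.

2.55276

F(2.6) = -0.1932650, F(2.5) = 0.2104080
t_2 = 2.5000000 − 0.2104080·(2.5000000 − 2.6000000) / (0.2104080 − (-0.1932650)) = 2.5000000 − (-0.0210408)/(0.4036730) = 2.5521234
F(2.5521234) = 0.0025436
t_3 = 2.5521234 − 0.0025436·(2.5521234 − 2.5000000) / (0.0025436 − 0.2104080) = 2.5521234 − (0.0001326)/(-0.2078645) = 2.5527612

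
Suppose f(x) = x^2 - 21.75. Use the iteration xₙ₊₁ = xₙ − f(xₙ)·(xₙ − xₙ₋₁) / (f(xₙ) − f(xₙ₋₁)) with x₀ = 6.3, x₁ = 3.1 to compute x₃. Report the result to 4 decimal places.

4.7205

f(6.3) = 17.940000, f(3.1) = -12.140000
x₂ = 3.100000 − (-12.140000)·(3.100000 − 6.300000) / (-12.140000 − 17.940000) = 3.100000 − (38.848000)/(-30.080000) = 4.391489
f(4.391489) = -2.464821
x₃ = 4.391489 − (-2.464821)·(4.391489 − 3.100000) / (-2.464821 − (-12.140000)) = 4.391489 − (-3.183290)/(9.675179) = 4.720506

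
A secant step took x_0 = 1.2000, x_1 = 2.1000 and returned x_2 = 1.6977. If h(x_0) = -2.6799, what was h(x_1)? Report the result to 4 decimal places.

2.1662

The secant line through (1.2000, -2.6799) and (2.1000, h(x_1)) crosses zero at x_2 = 1.6977.
So (1.2000, -2.6799), (2.1000, h(x_1)), (1.6977, 0) are collinear:
h(x_1) = -2.6799 · (2.1000 − 1.6977) / (1.2000 − 1.6977) = -2.6799 · (0.402300)/(-0.497700) = 2.166212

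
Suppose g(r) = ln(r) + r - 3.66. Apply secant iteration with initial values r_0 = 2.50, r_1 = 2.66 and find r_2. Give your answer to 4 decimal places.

g(2.50) = -0.243709, g(2.66) = -0.021674
r_2 = 2.660000 − (-0.021674)·(2.660000 − 2.500000) / (-0.021674 − (-0.243709)) = 2.660000 − (-0.003468)/(0.222035) = 2.675618

2.6756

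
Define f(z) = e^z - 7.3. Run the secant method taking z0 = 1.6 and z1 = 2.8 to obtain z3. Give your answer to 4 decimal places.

f(1.6) = -2.346968, f(2.8) = 9.144647
z2 = 2.800000 − 9.144647·(2.800000 − 1.600000) / (9.144647 − (-2.346968)) = 2.800000 − (10.973576)/(11.491614) = 1.845080
f(1.845080) = -0.971396
z3 = 1.845080 − (-0.971396)·(1.845080 − 2.800000) / (-0.971396 − 9.144647) = 1.845080 − (0.927606)/(-10.116043) = 1.936776

1.9368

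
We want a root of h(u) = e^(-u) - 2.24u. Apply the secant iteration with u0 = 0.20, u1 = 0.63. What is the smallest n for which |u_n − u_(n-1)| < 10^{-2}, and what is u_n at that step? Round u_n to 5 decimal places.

h(0.20) = 0.3707308, h(0.63) = -0.8786082
u2 = 0.6300000 − (-0.8786082)·(0.4300000)/(-1.2493390) = 0.3275989;  |Δ| = 0.3024011
h(0.3275989) = -0.0131694
u3 = 0.3275989 − (-0.0131694)·(-0.3024011)/(0.8654388) = 0.3229972;  |Δ| = 0.0046016
|u3 − u2| = 0.0046016 < 10^{-2}

n = 3, u_n = 0.32300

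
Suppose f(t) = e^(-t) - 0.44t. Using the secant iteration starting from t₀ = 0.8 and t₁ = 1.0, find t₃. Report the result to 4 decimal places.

0.9125

f(0.8) = 0.097329, f(1.0) = -0.072121
t₂ = 1.000000 − (-0.072121)·(1.000000 − 0.800000) / (-0.072121 − 0.097329) = 1.000000 − (-0.014424)/(-0.169450) = 0.914877
f(0.914877) = -0.001980
t₃ = 0.914877 − (-0.001980)·(0.914877 − 1.000000) / (-0.001980 − (-0.072121)) = 0.914877 − (0.000169)/(0.070141) = 0.912474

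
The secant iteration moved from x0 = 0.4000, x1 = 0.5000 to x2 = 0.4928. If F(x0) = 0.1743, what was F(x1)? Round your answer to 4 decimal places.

-0.0135

The secant line through (0.4000, 0.1743) and (0.5000, F(x1)) crosses zero at x2 = 0.4928.
So (0.4000, 0.1743), (0.5000, F(x1)), (0.4928, 0) are collinear:
F(x1) = 0.1743 · (0.5000 − 0.4928) / (0.4000 − 0.4928) = 0.1743 · (0.007200)/(-0.092800) = -0.013523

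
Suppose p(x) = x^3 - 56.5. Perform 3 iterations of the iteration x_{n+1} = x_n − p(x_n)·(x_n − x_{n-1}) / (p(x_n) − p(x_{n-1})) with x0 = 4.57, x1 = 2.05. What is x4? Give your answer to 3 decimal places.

3.807

p(4.57) = 38.94399, p(2.05) = -47.88488
x2 = 2.05000 − (-47.88488)·(2.05000 − 4.57000) / (-47.88488 − 38.94399) = 2.05000 − (120.66989)/(-86.82887) = 3.43974
p(3.43974) = -15.80151
x3 = 3.43974 − (-15.80151)·(3.43974 − 2.05000) / (-15.80151 − (-47.88488)) = 3.43974 − (-21.96005)/(32.08337) = 4.12421
p(4.12421) = 13.64925
x4 = 4.12421 − 13.64925·(4.12421 − 3.43974) / (13.64925 − (-15.80151)) = 4.12421 − (9.34248)/(29.45076) = 3.80699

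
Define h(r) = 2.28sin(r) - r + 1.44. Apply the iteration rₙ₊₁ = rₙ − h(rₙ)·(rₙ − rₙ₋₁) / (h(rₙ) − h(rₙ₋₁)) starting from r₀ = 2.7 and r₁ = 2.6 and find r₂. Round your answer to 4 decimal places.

2.6051

h(2.7) = -0.285574, h(2.6) = 0.015343
r₂ = 2.600000 − 0.015343·(2.600000 − 2.700000) / (0.015343 − (-0.285574)) = 2.600000 − (-0.001534)/(0.300917) = 2.605099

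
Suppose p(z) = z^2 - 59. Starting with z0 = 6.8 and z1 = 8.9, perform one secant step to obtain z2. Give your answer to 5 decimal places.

p(6.8) = -12.7600000, p(8.9) = 20.2100000
z2 = 8.9000000 − 20.2100000·(8.9000000 − 6.8000000) / (20.2100000 − (-12.7600000)) = 8.9000000 − (42.4410000)/(32.9700000) = 7.6127389

7.61274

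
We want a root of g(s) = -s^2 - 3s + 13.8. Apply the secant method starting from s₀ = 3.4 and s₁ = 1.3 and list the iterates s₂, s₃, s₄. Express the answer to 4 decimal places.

g(3.4) = -7.960000, g(1.3) = 8.210000
s₂ = 1.300000 − 8.210000·(1.300000 − 3.400000) / (8.210000 − (-7.960000)) = 1.300000 − (-17.241000)/(16.170000) = 2.366234
g(2.366234) = 1.102236
s₃ = 2.366234 − 1.102236·(2.366234 − 1.300000) / (1.102236 − 8.210000) = 2.366234 − (1.175242)/(-7.107764) = 2.531580
g(2.531580) = -0.203637
s₄ = 2.531580 − (-0.203637)·(2.531580 − 2.366234) / (-0.203637 − 1.102236) = 2.531580 − (-0.033671)/(-1.305874) = 2.505796

2.3662, 2.5316, 2.5058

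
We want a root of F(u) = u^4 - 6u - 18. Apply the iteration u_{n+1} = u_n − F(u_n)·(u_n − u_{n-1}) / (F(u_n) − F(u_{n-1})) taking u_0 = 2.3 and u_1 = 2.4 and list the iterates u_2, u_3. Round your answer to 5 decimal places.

F(2.3) = -3.8159000, F(2.4) = 0.7776000
u_2 = 2.4000000 − 0.7776000·(2.4000000 − 2.3000000) / (0.7776000 − (-3.8159000)) = 2.4000000 − (0.0777600)/(4.5935000) = 2.3830717
F(2.3830717) = -0.0470387
u_3 = 2.3830717 − (-0.0470387)·(2.3830717 − 2.4000000) / (-0.0470387 − 0.7776000) = 2.3830717 − (0.0007963)/(-0.8246387) = 2.3840373

2.38307, 2.38404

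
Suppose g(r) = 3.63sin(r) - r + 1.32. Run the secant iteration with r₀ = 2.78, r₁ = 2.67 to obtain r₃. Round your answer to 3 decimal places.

2.740

g(2.78) = -0.17584, g(2.67) = 0.29913
r₂ = 2.67000 − 0.29913·(2.67000 − 2.78000) / (0.29913 − (-0.17584)) = 2.67000 − (-0.03290)/(0.47497) = 2.73928
g(2.73928) = 0.00205
r₃ = 2.73928 − 0.00205·(2.73928 − 2.67000) / (0.00205 − 0.29913) = 2.73928 − (0.00014)/(-0.29708) = 2.73976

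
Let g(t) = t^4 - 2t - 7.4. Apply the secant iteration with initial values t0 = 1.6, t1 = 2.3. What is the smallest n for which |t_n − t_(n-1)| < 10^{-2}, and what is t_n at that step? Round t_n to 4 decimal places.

g(1.6) = -4.046400, g(2.3) = 15.984100
t2 = 2.300000 − 15.984100·(0.700000)/(20.030500) = 1.741408;  |Δ| = 0.558592
g(1.741408) = -1.686742
t3 = 1.741408 − (-1.686742)·(-0.558592)/(-17.670842) = 1.794728;  |Δ| = 0.053319
g(1.794728) = -0.614306
t4 = 1.794728 − (-0.614306)·(0.053319)/(1.072436) = 1.825270;  |Δ| = 0.030542
g(1.825270) = 0.049087
t5 = 1.825270 − 0.049087·(0.030542)/(0.663393) = 1.823010;  |Δ| = 0.002260
|t5 − t4| = 0.002260 < 10^{-2}

n = 5, t_n = 1.8230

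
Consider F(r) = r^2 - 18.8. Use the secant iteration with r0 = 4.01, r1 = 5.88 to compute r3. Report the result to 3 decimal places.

4.328

F(4.01) = -2.71990, F(5.88) = 15.77440
r2 = 5.88000 − 15.77440·(5.88000 − 4.01000) / (15.77440 − (-2.71990)) = 5.88000 − (29.49813)/(18.49430) = 4.28502
F(4.28502) = -0.43865
r3 = 4.28502 − (-0.43865)·(4.28502 − 5.88000) / (-0.43865 − 15.77440) = 4.28502 − (0.69963)/(-16.21305) = 4.32817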